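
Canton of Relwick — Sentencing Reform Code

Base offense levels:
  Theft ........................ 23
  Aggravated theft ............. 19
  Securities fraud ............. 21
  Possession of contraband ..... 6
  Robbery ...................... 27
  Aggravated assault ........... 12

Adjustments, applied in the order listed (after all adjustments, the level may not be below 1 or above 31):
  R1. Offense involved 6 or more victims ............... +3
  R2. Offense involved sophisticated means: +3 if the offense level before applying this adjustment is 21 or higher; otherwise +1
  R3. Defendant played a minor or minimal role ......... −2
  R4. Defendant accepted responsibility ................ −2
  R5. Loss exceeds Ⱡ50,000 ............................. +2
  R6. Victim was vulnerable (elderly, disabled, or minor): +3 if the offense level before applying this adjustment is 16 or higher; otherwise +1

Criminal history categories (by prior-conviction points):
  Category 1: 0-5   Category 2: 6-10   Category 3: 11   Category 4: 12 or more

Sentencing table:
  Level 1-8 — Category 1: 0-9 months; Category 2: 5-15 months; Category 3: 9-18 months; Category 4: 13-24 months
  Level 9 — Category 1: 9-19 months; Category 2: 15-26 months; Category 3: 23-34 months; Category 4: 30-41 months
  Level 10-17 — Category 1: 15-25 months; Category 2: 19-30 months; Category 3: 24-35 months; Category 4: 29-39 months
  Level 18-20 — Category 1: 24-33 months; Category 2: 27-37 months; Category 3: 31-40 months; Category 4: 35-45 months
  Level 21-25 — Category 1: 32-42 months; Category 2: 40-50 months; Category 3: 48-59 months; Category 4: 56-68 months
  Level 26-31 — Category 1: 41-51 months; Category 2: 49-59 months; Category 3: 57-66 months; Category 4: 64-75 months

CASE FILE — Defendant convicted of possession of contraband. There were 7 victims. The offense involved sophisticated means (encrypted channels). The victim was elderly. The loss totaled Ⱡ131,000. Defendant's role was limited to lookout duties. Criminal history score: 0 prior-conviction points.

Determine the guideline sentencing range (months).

15-25 months

Base offense level for possession of contraband: 6.
R1 applies: 6 + 3 = 9.
R2 applies (level before this adjustment is 9 < 21, so +1): 9 + 1 = 10.
R3 applies: 10 − 2 = 8.
R5 applies: 8 + 2 = 10.
R6 applies (level before this adjustment is 10 < 16, so +1): 10 + 1 = 11.
Final offense level: 11.
Criminal history: 0 prior points → Category 1 (0-5).
Level 11 falls in the 10-17 band.
Grid: Level 10-17 × Category 1 = 15-25 months.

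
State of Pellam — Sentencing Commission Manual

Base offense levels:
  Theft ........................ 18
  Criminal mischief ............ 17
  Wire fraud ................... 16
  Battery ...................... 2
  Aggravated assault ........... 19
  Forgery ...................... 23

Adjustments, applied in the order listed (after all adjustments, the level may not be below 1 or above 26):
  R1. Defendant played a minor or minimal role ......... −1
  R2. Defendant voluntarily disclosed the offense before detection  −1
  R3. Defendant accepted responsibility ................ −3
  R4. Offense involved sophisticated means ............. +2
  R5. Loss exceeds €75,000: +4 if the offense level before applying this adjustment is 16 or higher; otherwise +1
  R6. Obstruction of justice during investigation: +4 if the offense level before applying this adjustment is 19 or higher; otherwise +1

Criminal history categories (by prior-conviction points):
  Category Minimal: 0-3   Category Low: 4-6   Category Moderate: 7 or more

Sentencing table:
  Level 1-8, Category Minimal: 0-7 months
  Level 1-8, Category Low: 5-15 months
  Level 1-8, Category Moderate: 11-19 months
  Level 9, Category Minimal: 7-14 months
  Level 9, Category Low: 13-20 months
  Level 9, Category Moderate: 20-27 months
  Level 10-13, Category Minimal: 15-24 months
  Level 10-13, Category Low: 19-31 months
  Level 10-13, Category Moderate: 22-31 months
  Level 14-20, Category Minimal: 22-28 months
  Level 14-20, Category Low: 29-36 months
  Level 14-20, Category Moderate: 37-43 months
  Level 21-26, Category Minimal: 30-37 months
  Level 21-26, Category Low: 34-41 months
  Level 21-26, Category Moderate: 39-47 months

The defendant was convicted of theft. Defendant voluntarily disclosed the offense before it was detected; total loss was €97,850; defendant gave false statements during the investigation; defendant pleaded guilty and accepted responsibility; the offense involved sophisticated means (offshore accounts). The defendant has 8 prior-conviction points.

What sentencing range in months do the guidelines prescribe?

Base offense level for theft: 18.
R2 applies: 18 − 1 = 17.
R3 applies: 17 − 3 = 14.
R4 applies: 14 + 2 = 16.
R5 applies (level before this adjustment is 16 ≥ 16, so +4): 16 + 4 = 20.
R6 applies (level before this adjustment is 20 ≥ 19, so +4): 20 + 4 = 24.
Final offense level: 24.
Criminal history: 8 prior points → Category Moderate (7+).
Level 24 falls in the 21-26 band.
Grid: Level 21-26 × Category Moderate = 39-47 months.

39-47 months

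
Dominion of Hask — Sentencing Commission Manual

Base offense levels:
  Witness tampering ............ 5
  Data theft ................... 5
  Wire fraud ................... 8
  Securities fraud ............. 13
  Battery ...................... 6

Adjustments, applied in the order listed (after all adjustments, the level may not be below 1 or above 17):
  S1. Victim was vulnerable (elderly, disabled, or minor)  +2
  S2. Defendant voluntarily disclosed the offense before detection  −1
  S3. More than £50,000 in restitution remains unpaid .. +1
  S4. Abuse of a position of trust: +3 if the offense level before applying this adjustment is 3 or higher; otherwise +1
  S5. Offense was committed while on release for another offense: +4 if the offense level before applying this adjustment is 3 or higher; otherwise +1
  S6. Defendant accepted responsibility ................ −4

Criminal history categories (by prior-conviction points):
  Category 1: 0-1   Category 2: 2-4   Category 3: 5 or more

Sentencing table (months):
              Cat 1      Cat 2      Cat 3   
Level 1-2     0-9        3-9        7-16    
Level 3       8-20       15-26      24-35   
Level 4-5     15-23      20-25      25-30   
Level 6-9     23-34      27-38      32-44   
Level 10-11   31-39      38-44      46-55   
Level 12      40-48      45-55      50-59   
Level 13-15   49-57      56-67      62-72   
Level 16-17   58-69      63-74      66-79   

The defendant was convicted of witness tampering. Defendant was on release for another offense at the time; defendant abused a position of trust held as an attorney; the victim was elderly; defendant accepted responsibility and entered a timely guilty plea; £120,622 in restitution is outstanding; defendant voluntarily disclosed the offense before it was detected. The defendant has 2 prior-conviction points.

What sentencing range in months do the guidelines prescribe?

Base offense level for witness tampering: 5.
S1 applies: 5 + 2 = 7.
S2 applies: 7 − 1 = 6.
S3 applies: 6 + 1 = 7.
S4 applies (level before this adjustment is 7 ≥ 3, so +3): 7 + 3 = 10.
S5 applies (level before this adjustment is 10 ≥ 3, so +4): 10 + 4 = 14.
S6 applies: 14 − 4 = 10.
Final offense level: 10.
Criminal history: 2 prior points → Category 2 (2-4).
Level 10 falls in the 10-11 band.
Grid: Level 10-11 × Category 2 = 38-44 months.

38-44 months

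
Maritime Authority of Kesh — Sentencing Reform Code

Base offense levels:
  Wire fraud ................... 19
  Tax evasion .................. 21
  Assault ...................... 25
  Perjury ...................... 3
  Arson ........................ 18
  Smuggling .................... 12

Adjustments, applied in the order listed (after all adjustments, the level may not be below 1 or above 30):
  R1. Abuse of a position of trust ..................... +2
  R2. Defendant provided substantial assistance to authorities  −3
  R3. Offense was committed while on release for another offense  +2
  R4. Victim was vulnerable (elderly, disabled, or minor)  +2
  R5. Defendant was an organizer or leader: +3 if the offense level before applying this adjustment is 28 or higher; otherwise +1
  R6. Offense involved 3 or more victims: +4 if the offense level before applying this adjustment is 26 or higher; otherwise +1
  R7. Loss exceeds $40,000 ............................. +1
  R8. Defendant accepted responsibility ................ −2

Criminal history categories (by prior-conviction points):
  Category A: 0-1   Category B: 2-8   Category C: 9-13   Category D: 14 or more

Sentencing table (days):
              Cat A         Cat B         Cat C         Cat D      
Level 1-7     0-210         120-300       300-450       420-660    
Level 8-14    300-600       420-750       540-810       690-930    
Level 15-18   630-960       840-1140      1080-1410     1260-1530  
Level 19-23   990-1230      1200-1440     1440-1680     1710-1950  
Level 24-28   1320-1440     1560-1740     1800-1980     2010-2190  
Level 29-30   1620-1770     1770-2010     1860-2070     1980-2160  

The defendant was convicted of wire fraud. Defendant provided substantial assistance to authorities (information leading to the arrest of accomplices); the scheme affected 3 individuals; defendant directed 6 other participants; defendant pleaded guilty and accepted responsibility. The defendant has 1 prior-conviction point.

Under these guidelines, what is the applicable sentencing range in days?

630-960 days

Base offense level for wire fraud: 19.
R2 applies: 19 − 3 = 16.
R3 does not apply.
R4 does not apply.
R5 applies (level before this adjustment is 16 < 28, so +1): 16 + 1 = 17.
R6 applies (level before this adjustment is 17 < 26, so +1): 17 + 1 = 18.
R8 applies: 18 − 2 = 16.
Final offense level: 16.
Criminal history: 1 prior point → Category A (0-1).
Level 16 falls in the 15-18 band.
Grid: Level 15-18 × Category A = 630-960 days.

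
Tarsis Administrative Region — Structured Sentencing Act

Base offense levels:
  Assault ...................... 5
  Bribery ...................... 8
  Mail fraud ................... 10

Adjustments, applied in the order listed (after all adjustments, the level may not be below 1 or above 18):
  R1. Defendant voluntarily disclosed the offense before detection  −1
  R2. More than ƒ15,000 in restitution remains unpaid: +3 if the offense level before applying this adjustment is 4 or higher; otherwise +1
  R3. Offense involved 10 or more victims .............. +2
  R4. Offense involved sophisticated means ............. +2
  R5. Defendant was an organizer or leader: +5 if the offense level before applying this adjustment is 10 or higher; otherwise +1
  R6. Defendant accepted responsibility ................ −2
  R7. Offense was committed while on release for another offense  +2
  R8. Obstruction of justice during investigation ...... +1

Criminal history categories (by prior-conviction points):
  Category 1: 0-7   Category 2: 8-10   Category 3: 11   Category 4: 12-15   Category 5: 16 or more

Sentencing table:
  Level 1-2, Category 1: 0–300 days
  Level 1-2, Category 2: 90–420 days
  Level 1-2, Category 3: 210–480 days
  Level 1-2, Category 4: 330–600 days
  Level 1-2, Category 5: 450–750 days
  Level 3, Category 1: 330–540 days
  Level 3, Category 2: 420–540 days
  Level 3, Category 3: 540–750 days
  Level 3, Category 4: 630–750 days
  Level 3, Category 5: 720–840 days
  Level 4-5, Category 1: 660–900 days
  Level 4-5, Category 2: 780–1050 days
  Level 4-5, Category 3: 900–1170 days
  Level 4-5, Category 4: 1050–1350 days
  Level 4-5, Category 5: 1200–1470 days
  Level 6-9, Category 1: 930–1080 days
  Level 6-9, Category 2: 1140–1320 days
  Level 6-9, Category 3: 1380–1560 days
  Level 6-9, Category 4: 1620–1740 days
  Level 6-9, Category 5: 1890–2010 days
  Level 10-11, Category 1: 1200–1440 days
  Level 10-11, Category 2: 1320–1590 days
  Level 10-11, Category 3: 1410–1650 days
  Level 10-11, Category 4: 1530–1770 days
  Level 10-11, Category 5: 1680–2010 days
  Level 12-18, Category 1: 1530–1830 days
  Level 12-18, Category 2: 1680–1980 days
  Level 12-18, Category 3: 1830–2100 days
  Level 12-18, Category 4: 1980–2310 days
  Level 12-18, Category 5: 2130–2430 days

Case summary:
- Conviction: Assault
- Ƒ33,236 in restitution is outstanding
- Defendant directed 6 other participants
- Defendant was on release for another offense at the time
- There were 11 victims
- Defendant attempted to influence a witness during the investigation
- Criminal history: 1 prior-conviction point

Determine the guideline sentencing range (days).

1530-1830 days

Base offense level for assault: 5.
R1 does not apply.
R2 applies (level before this adjustment is 5 ≥ 4, so +3): 5 + 3 = 8.
R3 applies: 8 + 2 = 10.
R4 does not apply.
R5 applies (level before this adjustment is 10 ≥ 10, so +5): 10 + 5 = 15.
R7 applies: 15 + 2 = 17.
R8 applies: 17 + 1 = 18.
Final offense level: 18.
Criminal history: 1 prior point → Category 1 (0-7).
Level 18 falls in the 12-18 band.
Grid: Level 12-18 × Category 1 = 1530-1830 days.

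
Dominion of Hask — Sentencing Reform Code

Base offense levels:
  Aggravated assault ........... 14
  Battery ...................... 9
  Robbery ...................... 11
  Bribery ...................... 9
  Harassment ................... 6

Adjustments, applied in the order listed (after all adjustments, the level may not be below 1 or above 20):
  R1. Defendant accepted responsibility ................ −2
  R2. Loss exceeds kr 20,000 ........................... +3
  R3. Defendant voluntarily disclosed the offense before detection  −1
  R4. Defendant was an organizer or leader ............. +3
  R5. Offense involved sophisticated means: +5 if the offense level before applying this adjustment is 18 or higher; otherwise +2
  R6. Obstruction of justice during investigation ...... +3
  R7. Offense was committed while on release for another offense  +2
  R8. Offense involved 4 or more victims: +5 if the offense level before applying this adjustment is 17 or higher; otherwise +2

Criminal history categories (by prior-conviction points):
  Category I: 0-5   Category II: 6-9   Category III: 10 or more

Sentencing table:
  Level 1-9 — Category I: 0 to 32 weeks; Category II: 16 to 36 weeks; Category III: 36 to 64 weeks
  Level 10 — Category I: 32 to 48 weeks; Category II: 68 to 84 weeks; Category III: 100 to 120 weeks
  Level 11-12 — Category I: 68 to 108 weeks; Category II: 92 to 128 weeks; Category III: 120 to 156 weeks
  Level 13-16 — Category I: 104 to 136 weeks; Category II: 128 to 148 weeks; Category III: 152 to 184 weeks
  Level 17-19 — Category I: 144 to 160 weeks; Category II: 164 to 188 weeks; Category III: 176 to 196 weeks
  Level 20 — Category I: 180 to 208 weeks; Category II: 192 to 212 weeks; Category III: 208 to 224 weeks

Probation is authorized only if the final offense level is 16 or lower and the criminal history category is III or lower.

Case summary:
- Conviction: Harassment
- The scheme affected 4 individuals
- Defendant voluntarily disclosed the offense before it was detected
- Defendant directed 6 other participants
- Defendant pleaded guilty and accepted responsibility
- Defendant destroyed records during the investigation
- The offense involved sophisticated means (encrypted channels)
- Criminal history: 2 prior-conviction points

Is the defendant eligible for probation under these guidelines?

Yes

Base offense level for harassment: 6.
R1 applies: 6 − 2 = 4.
R3 applies: 4 − 1 = 3.
R4 applies: 3 + 3 = 6.
R5 applies (level before this adjustment is 6 < 18, so +2): 6 + 2 = 8.
R6 applies: 8 + 3 = 11.
R7 does not apply.
R8 applies (level before this adjustment is 11 < 17, so +2): 11 + 2 = 13.
Final offense level: 13.
Criminal history: 2 prior points → Category I (0-5).
Level 13 falls in the 13-16 band.
Grid: Level 13-16 × Category I = 104-136 weeks.
Probation check: level 13 ≤ 16 and category I ≤ III → eligible.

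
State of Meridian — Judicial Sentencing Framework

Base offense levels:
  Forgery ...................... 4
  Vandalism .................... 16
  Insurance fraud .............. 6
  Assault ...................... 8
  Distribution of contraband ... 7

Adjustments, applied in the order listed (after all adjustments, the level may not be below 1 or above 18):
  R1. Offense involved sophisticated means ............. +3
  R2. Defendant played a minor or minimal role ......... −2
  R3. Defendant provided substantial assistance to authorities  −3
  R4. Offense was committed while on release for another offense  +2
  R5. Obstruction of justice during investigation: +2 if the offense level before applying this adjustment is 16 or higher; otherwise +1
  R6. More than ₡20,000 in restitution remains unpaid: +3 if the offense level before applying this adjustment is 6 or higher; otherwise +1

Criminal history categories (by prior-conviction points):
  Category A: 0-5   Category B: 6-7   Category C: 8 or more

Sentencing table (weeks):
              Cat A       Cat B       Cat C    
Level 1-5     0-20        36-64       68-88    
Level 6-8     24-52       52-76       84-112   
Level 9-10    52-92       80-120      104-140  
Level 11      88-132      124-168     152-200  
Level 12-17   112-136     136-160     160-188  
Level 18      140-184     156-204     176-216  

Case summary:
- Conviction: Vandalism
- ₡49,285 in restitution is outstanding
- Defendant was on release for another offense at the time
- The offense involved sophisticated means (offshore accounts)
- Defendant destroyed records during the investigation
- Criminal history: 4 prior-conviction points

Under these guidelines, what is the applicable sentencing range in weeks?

140-184 weeks

Base offense level for vandalism: 16.
R1 applies: 16 + 3 = 19.
R4 applies: 19 + 2 = 21.
R5 applies (level before this adjustment is 21 ≥ 16, so +2): 21 + 2 = 23.
R6 applies (level before this adjustment is 23 ≥ 6, so +3): 23 + 3 = 26.
Level 26 exceeds the maximum of 18; capped at 18.
Final offense level: 18.
Criminal history: 4 prior points → Category A (0-5).
Level 18 falls in the 18 band.
Grid: Level 18 × Category A = 140-184 weeks.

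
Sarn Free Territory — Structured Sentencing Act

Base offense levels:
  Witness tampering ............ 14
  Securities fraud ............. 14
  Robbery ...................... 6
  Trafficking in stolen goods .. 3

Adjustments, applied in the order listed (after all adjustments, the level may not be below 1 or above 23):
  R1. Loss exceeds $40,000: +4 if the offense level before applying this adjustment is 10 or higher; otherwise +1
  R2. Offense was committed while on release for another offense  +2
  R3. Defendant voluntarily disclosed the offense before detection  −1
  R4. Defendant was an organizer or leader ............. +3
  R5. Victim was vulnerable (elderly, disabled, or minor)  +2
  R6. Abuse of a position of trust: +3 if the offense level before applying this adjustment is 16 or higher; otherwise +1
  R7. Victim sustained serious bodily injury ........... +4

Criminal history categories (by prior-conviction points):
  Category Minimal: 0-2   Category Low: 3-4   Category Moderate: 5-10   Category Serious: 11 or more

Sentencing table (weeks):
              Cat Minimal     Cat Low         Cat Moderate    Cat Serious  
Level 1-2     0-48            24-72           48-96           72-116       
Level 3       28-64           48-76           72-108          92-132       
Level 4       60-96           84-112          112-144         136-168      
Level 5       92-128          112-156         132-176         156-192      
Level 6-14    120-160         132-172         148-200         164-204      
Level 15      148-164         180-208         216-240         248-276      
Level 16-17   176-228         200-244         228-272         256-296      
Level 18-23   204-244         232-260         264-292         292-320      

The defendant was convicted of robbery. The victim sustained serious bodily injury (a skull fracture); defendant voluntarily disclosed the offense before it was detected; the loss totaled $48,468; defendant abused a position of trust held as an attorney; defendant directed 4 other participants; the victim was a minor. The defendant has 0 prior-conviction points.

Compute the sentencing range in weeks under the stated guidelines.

Base offense level for robbery: 6.
R1 applies (level before this adjustment is 6 < 10, so +1): 6 + 1 = 7.
R3 applies: 7 − 1 = 6.
R4 applies: 6 + 3 = 9.
R5 applies: 9 + 2 = 11.
R6 applies (level before this adjustment is 11 < 16, so +1): 11 + 1 = 12.
R7 applies: 12 + 4 = 16.
Final offense level: 16.
Criminal history: 0 prior points → Category Minimal (0-2).
Level 16 falls in the 16-17 band.
Grid: Level 16-17 × Category Minimal = 176-228 weeks.

176-228 weeks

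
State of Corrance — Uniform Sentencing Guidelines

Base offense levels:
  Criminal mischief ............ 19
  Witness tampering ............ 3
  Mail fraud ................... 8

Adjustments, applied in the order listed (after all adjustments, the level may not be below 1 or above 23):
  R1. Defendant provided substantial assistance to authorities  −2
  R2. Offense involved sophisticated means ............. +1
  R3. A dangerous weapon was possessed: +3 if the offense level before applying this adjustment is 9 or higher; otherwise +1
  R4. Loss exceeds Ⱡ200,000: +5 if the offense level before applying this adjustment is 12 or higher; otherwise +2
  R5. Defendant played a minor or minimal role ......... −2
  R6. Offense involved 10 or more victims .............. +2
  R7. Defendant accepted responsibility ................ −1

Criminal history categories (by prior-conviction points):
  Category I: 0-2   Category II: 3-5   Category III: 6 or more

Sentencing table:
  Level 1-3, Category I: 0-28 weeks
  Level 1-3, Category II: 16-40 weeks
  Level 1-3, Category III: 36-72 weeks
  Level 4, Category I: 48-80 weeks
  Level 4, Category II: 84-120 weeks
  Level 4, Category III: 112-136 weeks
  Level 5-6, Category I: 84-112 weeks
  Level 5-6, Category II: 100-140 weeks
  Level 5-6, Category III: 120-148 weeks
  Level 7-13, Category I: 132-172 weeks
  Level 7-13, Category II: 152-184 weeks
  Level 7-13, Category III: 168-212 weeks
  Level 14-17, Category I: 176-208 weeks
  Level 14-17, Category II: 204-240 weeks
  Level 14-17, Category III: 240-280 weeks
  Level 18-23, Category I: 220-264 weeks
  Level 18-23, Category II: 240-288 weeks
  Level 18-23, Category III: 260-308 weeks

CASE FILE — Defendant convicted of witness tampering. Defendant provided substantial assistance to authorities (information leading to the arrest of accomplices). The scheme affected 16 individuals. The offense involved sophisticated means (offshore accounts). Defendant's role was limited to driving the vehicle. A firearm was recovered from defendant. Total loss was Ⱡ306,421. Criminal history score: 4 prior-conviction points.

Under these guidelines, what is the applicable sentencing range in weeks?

Base offense level for witness tampering: 3.
R1 applies: 3 − 2 = 1.
R2 applies: 1 + 1 = 2.
R3 applies (level before this adjustment is 2 < 9, so +1): 2 + 1 = 3.
R4 applies (level before this adjustment is 3 < 12, so +2): 3 + 2 = 5.
R5 applies: 5 − 2 = 3.
R6 applies: 3 + 2 = 5.
R7 does not apply.
Final offense level: 5.
Criminal history: 4 prior points → Category II (3-5).
Level 5 falls in the 5-6 band.
Grid: Level 5-6 × Category II = 100-140 weeks.

100-140 weeks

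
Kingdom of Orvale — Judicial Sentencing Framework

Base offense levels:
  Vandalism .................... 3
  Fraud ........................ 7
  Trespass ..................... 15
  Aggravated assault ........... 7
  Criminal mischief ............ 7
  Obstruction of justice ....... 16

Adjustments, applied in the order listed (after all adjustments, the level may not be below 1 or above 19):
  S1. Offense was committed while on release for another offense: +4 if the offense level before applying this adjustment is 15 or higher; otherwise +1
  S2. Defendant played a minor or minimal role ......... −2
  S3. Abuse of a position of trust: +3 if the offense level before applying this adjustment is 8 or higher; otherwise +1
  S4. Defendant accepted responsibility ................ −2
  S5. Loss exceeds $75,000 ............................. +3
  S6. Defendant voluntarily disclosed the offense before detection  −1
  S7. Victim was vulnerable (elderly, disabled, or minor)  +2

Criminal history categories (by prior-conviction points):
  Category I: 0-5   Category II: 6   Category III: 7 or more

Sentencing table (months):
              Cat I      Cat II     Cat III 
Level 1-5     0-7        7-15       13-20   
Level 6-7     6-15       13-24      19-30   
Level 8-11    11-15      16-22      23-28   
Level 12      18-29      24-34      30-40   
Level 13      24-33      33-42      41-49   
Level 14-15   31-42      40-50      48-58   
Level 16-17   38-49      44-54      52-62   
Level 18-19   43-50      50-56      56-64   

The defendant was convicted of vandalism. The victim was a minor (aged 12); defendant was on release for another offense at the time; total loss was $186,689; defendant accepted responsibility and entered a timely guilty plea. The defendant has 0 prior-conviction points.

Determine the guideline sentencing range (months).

Base offense level for vandalism: 3.
S1 applies (level before this adjustment is 3 < 15, so +1): 3 + 1 = 4.
S3 does not apply.
S4 applies: 4 − 2 = 2.
S5 applies: 2 + 3 = 5.
S7 applies: 5 + 2 = 7.
Final offense level: 7.
Criminal history: 0 prior points → Category I (0-5).
Level 7 falls in the 6-7 band.
Grid: Level 6-7 × Category I = 6-15 months.

6-15 months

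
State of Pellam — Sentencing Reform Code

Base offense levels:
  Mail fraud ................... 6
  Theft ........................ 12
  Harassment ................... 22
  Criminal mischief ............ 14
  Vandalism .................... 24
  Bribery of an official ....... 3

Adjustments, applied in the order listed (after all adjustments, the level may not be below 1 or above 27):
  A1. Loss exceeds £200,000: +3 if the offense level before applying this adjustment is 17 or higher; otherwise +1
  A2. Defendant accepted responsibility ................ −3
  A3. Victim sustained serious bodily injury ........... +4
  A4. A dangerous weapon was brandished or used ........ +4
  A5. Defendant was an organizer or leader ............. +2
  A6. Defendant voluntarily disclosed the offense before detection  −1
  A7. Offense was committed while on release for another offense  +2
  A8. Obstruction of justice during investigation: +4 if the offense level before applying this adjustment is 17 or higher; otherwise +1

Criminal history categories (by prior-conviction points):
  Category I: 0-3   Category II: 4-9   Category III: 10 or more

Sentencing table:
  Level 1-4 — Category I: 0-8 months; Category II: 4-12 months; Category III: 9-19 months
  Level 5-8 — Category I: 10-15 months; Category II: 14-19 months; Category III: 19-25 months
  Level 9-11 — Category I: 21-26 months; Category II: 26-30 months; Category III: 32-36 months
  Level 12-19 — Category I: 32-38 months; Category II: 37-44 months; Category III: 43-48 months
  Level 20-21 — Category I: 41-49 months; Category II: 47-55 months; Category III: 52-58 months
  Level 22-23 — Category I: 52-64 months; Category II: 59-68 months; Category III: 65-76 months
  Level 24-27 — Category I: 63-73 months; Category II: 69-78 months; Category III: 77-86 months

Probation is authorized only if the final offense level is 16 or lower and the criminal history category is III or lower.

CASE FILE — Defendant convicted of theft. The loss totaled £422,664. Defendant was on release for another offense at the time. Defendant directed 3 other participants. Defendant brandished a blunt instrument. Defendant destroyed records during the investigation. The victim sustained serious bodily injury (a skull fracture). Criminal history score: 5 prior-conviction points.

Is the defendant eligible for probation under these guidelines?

No

Base offense level for theft: 12.
A1 applies (level before this adjustment is 12 < 17, so +1): 12 + 1 = 13.
A3 applies: 13 + 4 = 17.
A4 applies: 17 + 4 = 21.
A5 applies: 21 + 2 = 23.
A7 applies: 23 + 2 = 25.
A8 applies (level before this adjustment is 25 ≥ 17, so +4): 25 + 4 = 29.
Level 29 exceeds the maximum of 27; capped at 27.
Final offense level: 27.
Criminal history: 5 prior points → Category II (4-9).
Level 27 falls in the 24-27 band.
Grid: Level 24-27 × Category II = 69-78 months.
Probation check: level 27 > 16 and category II ≤ III → not eligible.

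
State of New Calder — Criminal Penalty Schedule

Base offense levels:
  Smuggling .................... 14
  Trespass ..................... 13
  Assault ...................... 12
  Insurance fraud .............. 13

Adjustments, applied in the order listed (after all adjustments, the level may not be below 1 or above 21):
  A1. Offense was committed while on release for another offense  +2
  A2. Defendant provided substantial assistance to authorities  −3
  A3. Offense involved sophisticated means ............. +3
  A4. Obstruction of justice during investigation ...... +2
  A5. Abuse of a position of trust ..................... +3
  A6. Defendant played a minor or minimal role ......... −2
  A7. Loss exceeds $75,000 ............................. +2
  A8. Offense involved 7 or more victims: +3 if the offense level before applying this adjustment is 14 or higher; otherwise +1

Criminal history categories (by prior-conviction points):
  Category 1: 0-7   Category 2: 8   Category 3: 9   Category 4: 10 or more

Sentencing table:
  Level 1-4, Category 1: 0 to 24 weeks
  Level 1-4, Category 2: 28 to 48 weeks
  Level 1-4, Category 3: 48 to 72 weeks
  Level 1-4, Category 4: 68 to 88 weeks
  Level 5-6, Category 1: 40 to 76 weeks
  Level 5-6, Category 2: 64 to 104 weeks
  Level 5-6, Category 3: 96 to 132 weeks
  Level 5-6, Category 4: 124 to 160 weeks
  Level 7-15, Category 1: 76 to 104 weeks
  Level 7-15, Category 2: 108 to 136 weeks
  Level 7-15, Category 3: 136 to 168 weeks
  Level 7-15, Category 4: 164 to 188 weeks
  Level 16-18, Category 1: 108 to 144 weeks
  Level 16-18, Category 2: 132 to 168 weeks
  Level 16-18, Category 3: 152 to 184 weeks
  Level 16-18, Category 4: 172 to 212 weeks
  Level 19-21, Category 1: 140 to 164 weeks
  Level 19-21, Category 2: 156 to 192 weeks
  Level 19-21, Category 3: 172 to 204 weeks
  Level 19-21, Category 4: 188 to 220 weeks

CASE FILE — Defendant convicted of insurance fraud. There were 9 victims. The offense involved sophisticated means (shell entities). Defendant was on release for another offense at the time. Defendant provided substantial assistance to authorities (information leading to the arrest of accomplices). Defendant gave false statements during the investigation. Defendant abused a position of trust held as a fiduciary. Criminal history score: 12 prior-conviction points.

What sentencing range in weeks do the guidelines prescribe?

188-220 weeks

Base offense level for insurance fraud: 13.
A1 applies: 13 + 2 = 15.
A2 applies: 15 − 3 = 12.
A3 applies: 12 + 3 = 15.
A4 applies: 15 + 2 = 17.
A5 applies: 17 + 3 = 20.
A7 does not apply.
A8 applies (level before this adjustment is 20 ≥ 14, so +3): 20 + 3 = 23.
Level 23 exceeds the maximum of 21; capped at 21.
Final offense level: 21.
Criminal history: 12 prior points → Category 4 (10+).
Level 21 falls in the 19-21 band.
Grid: Level 19-21 × Category 4 = 188-220 weeks.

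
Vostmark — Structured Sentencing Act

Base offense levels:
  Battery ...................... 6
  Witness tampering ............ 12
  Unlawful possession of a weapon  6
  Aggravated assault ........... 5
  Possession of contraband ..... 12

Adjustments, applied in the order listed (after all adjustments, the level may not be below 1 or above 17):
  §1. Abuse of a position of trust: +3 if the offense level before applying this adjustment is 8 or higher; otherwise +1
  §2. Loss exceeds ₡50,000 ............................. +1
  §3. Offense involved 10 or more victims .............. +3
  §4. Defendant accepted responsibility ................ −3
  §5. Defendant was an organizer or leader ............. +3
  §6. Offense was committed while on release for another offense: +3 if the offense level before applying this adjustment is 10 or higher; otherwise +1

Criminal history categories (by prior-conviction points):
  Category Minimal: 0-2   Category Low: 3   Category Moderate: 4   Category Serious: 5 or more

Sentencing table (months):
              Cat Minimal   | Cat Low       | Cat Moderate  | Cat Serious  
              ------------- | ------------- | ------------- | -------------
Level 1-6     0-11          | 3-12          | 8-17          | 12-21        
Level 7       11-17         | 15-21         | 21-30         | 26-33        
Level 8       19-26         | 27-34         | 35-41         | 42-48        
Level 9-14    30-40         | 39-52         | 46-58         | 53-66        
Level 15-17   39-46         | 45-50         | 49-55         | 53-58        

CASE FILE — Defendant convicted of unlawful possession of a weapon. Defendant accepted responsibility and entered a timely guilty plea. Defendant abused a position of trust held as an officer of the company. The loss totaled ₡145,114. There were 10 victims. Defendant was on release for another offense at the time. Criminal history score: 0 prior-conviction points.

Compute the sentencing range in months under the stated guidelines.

30-40 months

Base offense level for unlawful possession of a weapon: 6.
§1 applies (level before this adjustment is 6 < 8, so +1): 6 + 1 = 7.
§2 applies: 7 + 1 = 8.
§3 applies: 8 + 3 = 11.
§4 applies: 11 − 3 = 8.
§5 does not apply.
§6 applies (level before this adjustment is 8 < 10, so +1): 8 + 1 = 9.
Final offense level: 9.
Criminal history: 0 prior points → Category Minimal (0-2).
Level 9 falls in the 9-14 band.
Grid: Level 9-14 × Category Minimal = 30-40 months.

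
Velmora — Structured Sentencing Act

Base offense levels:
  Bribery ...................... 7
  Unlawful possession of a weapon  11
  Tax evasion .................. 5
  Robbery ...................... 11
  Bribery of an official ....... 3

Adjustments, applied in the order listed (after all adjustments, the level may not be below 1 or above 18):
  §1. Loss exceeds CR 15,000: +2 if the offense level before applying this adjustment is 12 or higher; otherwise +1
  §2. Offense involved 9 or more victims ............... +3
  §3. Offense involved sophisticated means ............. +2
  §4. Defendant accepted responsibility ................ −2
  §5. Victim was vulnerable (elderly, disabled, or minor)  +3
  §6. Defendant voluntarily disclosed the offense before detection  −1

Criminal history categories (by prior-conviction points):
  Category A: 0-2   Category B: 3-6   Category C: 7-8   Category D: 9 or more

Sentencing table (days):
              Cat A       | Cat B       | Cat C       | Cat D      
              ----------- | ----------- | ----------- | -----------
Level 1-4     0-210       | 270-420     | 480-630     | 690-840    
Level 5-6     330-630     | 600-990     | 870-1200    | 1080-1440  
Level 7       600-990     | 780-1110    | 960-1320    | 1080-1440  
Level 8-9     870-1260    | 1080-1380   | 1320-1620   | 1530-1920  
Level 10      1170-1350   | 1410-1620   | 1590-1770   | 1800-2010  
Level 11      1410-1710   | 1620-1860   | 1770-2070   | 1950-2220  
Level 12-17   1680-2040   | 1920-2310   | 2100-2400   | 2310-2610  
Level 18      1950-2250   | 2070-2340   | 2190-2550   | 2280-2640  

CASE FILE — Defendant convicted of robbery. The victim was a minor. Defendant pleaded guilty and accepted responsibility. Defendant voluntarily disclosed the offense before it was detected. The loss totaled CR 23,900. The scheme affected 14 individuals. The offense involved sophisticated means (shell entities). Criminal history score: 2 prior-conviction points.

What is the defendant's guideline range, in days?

1680-2040 days

Base offense level for robbery: 11.
§1 applies (level before this adjustment is 11 < 12, so +1): 11 + 1 = 12.
§2 applies: 12 + 3 = 15.
§3 applies: 15 + 2 = 17.
§4 applies: 17 − 2 = 15.
§5 applies: 15 + 3 = 18.
§6 applies: 18 − 1 = 17.
Final offense level: 17.
Criminal history: 2 prior points → Category A (0-2).
Level 17 falls in the 12-17 band.
Grid: Level 12-17 × Category A = 1680-2040 days.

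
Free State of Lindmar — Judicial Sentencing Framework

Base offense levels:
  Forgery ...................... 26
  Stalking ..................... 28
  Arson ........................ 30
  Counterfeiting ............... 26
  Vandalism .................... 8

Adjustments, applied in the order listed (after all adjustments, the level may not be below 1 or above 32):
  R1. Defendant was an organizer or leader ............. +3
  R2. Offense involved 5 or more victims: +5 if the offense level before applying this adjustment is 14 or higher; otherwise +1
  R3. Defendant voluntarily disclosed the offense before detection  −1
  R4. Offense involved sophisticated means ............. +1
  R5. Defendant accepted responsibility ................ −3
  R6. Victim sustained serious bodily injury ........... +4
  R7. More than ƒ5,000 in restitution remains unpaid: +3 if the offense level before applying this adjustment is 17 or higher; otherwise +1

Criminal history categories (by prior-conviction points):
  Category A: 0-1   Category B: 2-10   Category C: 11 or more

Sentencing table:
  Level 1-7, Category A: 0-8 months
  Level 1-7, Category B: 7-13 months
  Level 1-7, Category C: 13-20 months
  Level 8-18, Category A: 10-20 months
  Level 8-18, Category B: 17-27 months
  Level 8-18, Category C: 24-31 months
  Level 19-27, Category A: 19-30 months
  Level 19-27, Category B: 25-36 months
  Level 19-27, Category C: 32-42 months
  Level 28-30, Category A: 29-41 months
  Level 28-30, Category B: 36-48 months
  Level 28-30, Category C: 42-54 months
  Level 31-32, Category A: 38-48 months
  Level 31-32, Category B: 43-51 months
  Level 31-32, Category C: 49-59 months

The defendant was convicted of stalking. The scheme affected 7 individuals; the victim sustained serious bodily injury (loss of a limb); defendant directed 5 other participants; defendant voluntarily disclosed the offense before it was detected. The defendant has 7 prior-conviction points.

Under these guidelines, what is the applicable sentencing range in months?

43-51 months

Base offense level for stalking: 28.
R1 applies: 28 + 3 = 31.
R2 applies (level before this adjustment is 31 ≥ 14, so +5): 31 + 5 = 36.
R3 applies: 36 − 1 = 35.
R4 does not apply.
R6 applies: 35 + 4 = 39.
R7 does not apply.
Level 39 exceeds the maximum of 32; capped at 32.
Final offense level: 32.
Criminal history: 7 prior points → Category B (2-10).
Level 32 falls in the 31-32 band.
Grid: Level 31-32 × Category B = 43-51 months.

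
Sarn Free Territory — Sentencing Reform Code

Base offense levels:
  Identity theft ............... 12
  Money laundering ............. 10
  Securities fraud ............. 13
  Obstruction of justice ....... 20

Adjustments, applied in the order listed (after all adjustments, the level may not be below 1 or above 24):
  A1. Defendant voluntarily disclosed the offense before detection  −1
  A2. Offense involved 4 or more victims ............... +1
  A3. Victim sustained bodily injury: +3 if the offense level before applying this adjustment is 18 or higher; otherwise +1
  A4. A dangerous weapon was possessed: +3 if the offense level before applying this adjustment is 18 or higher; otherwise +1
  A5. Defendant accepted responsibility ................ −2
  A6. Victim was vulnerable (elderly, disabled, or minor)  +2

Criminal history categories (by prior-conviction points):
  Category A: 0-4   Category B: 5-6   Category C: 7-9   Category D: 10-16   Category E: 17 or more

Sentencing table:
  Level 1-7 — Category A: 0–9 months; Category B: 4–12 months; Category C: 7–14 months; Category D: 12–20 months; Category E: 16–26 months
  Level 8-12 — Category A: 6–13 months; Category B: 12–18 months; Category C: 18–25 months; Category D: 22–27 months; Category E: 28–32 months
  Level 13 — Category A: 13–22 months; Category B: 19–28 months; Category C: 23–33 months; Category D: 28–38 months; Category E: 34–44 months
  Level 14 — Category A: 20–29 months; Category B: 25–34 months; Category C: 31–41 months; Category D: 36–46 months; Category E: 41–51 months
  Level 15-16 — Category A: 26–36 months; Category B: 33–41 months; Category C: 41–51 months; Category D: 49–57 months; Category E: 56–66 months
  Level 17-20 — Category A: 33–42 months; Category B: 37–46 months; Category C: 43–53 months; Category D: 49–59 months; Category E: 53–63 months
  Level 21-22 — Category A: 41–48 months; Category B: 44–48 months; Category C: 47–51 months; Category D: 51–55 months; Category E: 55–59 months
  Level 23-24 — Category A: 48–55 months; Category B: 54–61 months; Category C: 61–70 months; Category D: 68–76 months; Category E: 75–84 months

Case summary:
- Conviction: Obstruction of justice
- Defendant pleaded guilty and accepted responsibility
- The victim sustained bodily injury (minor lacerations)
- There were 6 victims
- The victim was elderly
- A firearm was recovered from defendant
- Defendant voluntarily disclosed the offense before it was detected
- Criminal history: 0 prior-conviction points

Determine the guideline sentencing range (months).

Base offense level for obstruction of justice: 20.
A1 applies: 20 − 1 = 19.
A2 applies: 19 + 1 = 20.
A3 applies (level before this adjustment is 20 ≥ 18, so +3): 20 + 3 = 23.
A4 applies (level before this adjustment is 23 ≥ 18, so +3): 23 + 3 = 26.
A5 applies: 26 − 2 = 24.
A6 applies: 24 + 2 = 26.
Level 26 exceeds the maximum of 24; capped at 24.
Final offense level: 24.
Criminal history: 0 prior points → Category A (0-4).
Level 24 falls in the 23-24 band.
Grid: Level 23-24 × Category A = 48-55 months.

48-55 months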